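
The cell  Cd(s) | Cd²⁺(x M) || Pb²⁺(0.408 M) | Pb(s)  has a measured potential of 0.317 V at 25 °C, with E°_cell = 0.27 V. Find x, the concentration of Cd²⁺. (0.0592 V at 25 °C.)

0.011 M

From the Nernst equation, log Q = n(E° − E)/0.0592 = 2(0.27 − 0.317)/0.0592 = -1.588, so Q = 0.0258.
With Q = [Cd²⁺]/[Pb²⁺] and the known concentrations, [Cd²⁺] in the numerator gives [Cd²⁺] = 0.011 M.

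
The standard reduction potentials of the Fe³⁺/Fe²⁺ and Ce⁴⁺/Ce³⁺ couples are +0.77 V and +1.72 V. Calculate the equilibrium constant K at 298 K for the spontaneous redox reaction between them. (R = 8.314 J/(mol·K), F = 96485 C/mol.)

E°_cell = +1.72 − (+0.77) = 0.95 V, with n = 1 electron transferred.
At equilibrium E = 0, so the Nernst equation gives ln K = nFE°/RT = (1)(96485)(0.95)/((8.314)(298)) = 37.00.
K = e^37.00 = 1.2 × 10^16.

1.2 × 10^16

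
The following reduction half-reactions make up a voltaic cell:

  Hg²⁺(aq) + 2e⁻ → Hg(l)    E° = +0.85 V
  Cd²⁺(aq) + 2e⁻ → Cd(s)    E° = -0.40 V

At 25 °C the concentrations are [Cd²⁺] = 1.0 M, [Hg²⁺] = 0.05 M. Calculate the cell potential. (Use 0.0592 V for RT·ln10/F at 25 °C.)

The Hg²⁺/Hg couple has the higher reduction potential and acts as the cathode, so E°_cell = +0.85 − (-0.40) = 1.25 V.
Balancing electrons gives n = 2; the reaction quotient is Q = [Cd²⁺]/[Hg²⁺] = 20.0.
At 25 °C, E = E° − (0.0592/n) log Q = 1.25 − (0.0592/2)(1.301) = 1.250 − 0.039 = 1.211 V.

1.21 V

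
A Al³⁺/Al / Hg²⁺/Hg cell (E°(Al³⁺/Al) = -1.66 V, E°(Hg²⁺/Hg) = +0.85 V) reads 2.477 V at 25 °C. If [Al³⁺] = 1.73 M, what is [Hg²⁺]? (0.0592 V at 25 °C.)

0.11 M

From the Nernst equation, log Q = n(E° − E)/0.0592 = 6(2.51 − 2.477)/0.0592 = 3.345, so Q = 2210.
With Q = [Al³⁺]^2/[Hg²⁺]^3 and the known concentrations, [Hg²⁺]^3 in the denominator gives [Hg²⁺] = 0.11 M.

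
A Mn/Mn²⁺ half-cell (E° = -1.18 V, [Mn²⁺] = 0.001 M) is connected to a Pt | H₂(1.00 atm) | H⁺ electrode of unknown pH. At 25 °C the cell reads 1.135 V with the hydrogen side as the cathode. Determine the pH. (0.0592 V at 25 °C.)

pH = 2.26

E°_cell = 1.18 V and n = 2.
log Q = n(E° − E)/0.0592 = 2×(1.18 − 1.135)/0.0592 = 1.520.
With Q = [Mn²⁺]·P(H₂) / [H⁺]^2, solving for [H⁺] gives log[H⁺] = -2.260, so pH = 2.26.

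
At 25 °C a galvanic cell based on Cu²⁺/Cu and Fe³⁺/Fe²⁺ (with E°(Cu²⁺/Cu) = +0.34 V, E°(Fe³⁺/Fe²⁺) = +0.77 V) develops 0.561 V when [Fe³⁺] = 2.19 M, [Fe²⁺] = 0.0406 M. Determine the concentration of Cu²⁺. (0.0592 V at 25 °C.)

From the Nernst equation, log Q = n(E° − E)/0.0592 = 2(0.43 − 0.561)/0.0592 = -4.426, so Q = 3.75 × 10^-5.
With Q = [Cu²⁺]·[Fe²⁺]^2/[Fe³⁺]^2 and the known concentrations, [Cu²⁺] in the numerator gives [Cu²⁺] = 0.11 M.

0.11 M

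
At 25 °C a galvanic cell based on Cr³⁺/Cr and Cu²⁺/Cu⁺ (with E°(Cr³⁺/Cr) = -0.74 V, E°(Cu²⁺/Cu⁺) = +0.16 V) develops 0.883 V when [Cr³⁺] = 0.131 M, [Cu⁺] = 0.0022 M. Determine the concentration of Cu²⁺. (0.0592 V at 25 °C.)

5.8 × 10^-4 M

From the Nernst equation, log Q = n(E° − E)/0.0592 = 3(0.90 − 0.883)/0.0592 = 0.861, so Q = 7.27.
With Q = [Cr³⁺]·[Cu⁺]^3/[Cu²⁺]^3 and the known concentrations, [Cu²⁺]^3 in the denominator gives [Cu²⁺] = 5.8 × 10^-4 M.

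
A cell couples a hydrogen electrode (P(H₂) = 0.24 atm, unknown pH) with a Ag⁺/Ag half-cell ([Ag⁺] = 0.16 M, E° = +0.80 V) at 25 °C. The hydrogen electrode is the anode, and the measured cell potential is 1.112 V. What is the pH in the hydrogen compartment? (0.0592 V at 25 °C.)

E°_cell = 0.80 V and n = 2.
log Q = n(E° − E)/0.0592 = 2×(0.80 − 1.112)/0.0592 = -10.541.
With Q = [H⁺]^2 / ([Ag⁺]^2·P(H₂)), solving for [H⁺] gives log[H⁺] = -6.376, so pH = 6.38.

pH = 6.38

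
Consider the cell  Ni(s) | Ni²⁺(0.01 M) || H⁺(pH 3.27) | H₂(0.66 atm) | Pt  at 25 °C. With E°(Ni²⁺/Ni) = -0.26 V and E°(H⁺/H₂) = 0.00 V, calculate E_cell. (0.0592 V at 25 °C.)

0.13 V

The hydrogen couple is the cathode, so E°_cell = 0.26 V; n = 2.
[H⁺] = 10^(−3.27) = 5.4 × 10^-4 M, and Q = [Ni²⁺]·P(H₂) / [H⁺]^2 = 2.29 × 10^4.
E = E° − (0.0592/2) log Q = 0.26 − (0.0592/2)(4.360) = 0.131 V.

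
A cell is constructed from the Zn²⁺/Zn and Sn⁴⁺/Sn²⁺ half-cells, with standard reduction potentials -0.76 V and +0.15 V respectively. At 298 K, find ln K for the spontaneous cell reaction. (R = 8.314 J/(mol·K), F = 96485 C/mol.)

E°_cell = +0.15 − (-0.76) = 0.91 V, with n = 2 electrons transferred.
At equilibrium E = 0, so the Nernst equation gives ln K = nFE°/RT = (2)(96485)(0.91)/((8.314)(298)) = 70.88.

ln K = 70.9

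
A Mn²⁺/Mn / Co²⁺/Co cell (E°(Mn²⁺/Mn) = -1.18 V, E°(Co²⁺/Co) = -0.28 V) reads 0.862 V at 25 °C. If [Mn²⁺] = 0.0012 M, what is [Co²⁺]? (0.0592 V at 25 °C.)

6.2 × 10^-5 M

From the Nernst equation, log Q = n(E° − E)/0.0592 = 2(0.90 − 0.862)/0.0592 = 1.284, so Q = 19.2.
With Q = [Mn²⁺]/[Co²⁺] and the known concentrations, [Co²⁺] in the denominator gives [Co²⁺] = 6.2 × 10^-5 M.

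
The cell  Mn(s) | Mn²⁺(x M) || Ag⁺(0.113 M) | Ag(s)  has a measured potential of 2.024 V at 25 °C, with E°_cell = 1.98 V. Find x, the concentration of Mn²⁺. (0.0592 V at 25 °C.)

From the Nernst equation, log Q = n(E° − E)/0.0592 = 2(1.98 − 2.024)/0.0592 = -1.486, so Q = 0.0326.
With Q = [Mn²⁺]/[Ag⁺]^2 and the known concentrations, [Mn²⁺] in the numerator gives [Mn²⁺] = 4.2 × 10^-4 M.

4.2 × 10^-4 M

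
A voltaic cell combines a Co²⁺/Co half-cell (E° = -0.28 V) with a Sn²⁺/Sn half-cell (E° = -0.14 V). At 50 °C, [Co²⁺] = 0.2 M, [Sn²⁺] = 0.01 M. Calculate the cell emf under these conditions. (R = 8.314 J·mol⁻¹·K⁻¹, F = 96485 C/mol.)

0.098 V

The Sn²⁺/Sn couple has the higher reduction potential and acts as the cathode, so E°_cell = -0.14 − (-0.28) = 0.14 V.
Balancing electrons gives n = 2; the reaction quotient is Q = [Co²⁺]/[Sn²⁺] = 20.0.
E = E° − (RT/nF) ln Q = 0.14 − (8.314×323)/(2×96485) × (2.996) = 0.140 − 0.042 = 0.098 V.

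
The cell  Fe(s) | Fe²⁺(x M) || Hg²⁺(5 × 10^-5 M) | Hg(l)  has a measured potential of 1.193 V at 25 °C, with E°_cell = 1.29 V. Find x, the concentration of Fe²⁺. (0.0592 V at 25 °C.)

0.095 M

From the Nernst equation, log Q = n(E° − E)/0.0592 = 2(1.29 − 1.193)/0.0592 = 3.277, so Q = 1890.
With Q = [Fe²⁺]/[Hg²⁺] and the known concentrations, [Fe²⁺] in the numerator gives [Fe²⁺] = 0.095 M.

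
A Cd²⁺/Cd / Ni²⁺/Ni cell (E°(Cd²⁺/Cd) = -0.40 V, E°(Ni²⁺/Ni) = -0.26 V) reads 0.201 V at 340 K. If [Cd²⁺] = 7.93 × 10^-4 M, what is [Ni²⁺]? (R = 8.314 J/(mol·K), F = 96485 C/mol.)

0.051 M

From the Nernst equation, ln Q = nF(E° − E)/RT = 2×96485×(0.14 − 0.201)/(8.314×340) = -4.164, so Q = 0.0155.
With Q = [Cd²⁺]/[Ni²⁺] and the known concentrations, [Ni²⁺] in the denominator gives [Ni²⁺] = 0.051 M.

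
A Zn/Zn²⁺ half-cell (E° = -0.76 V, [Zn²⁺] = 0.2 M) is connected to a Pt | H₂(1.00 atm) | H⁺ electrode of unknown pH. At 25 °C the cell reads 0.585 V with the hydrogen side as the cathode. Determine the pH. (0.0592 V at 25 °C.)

pH = 3.31

E°_cell = 0.76 V and n = 2.
log Q = n(E° − E)/0.0592 = 2×(0.76 − 0.585)/0.0592 = 5.912.
With Q = [Zn²⁺]·P(H₂) / [H⁺]^2, solving for [H⁺] gives log[H⁺] = -3.306, so pH = 3.31.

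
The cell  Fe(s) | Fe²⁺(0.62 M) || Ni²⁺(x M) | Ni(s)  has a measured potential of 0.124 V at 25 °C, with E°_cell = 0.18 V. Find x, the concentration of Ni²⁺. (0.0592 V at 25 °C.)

0.008 M

From the Nernst equation, log Q = n(E° − E)/0.0592 = 2(0.18 − 0.124)/0.0592 = 1.892, so Q = 78.0.
With Q = [Fe²⁺]/[Ni²⁺] and the known concentrations, [Ni²⁺] in the denominator gives [Ni²⁺] = 0.008 M.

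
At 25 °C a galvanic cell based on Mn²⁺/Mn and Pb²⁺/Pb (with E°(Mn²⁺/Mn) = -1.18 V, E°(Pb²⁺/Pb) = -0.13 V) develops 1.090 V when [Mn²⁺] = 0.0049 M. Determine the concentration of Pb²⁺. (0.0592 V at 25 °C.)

From the Nernst equation, log Q = n(E° − E)/0.0592 = 2(1.05 − 1.090)/0.0592 = -1.351, so Q = 0.0445.
With Q = [Mn²⁺]/[Pb²⁺] and the known concentrations, [Pb²⁺] in the denominator gives [Pb²⁺] = 0.11 M.

0.11 M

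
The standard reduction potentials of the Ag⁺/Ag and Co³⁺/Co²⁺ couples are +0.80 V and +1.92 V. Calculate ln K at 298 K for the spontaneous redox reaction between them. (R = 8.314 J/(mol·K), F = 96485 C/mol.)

ln K = 43.6

E°_cell = +1.92 − (+0.80) = 1.12 V, with n = 1 electron transferred.
At equilibrium E = 0, so the Nernst equation gives ln K = nFE°/RT = (1)(96485)(1.12)/((8.314)(298)) = 43.62.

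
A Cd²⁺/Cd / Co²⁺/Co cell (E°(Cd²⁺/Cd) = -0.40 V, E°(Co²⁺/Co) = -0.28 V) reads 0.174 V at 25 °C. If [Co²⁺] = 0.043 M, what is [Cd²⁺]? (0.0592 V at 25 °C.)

6.4 × 10^-4 M

From the Nernst equation, log Q = n(E° − E)/0.0592 = 2(0.12 − 0.174)/0.0592 = -1.824, so Q = 0.0150.
With Q = [Cd²⁺]/[Co²⁺] and the known concentrations, [Cd²⁺] in the numerator gives [Cd²⁺] = 6.4 × 10^-4 M.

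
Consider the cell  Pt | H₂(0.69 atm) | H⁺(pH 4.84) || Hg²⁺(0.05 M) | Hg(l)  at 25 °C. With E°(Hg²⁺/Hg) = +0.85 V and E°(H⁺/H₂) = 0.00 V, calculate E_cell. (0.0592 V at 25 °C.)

1.09 V

The Hg²⁺/Hg couple is the cathode, so E°_cell = 0.85 V; n = 2.
[H⁺] = 10^(−4.84) = 1.4 × 10^-5 M, and Q = [H⁺]^2 / ([Hg²⁺]·P(H₂)) = 6.06 × 10^-9.
E = E° − (0.0592/2) log Q = 0.85 − (0.0592/2)(-8.218) = 1.093 V.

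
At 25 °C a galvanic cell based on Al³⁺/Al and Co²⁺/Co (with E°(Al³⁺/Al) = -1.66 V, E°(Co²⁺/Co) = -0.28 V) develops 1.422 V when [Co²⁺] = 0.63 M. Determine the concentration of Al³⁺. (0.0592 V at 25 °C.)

From the Nernst equation, log Q = n(E° − E)/0.0592 = 6(1.38 − 1.422)/0.0592 = -4.257, so Q = 5.54 × 10^-5.
With Q = [Al³⁺]^2/[Co²⁺]^3 and the known concentrations, [Al³⁺]^2 in the numerator gives [Al³⁺] = 0.0037 M.

0.0037 M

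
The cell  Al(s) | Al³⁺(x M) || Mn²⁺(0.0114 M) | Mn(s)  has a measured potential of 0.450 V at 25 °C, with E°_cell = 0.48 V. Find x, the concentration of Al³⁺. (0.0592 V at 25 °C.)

From the Nernst equation, log Q = n(E° − E)/0.0592 = 6(0.48 − 0.450)/0.0592 = 3.041, so Q = 1100.
With Q = [Al³⁺]^2/[Mn²⁺]^3 and the known concentrations, [Al³⁺]^2 in the numerator gives [Al³⁺] = 0.04 M.

0.04 M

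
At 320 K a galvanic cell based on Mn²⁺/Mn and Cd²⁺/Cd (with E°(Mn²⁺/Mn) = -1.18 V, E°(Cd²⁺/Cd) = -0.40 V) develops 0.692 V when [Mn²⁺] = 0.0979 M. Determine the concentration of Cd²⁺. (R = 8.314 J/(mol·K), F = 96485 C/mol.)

From the Nernst equation, ln Q = nF(E° − E)/RT = 2×96485×(0.78 − 0.692)/(8.314×320) = 6.383, so Q = 592.
With Q = [Mn²⁺]/[Cd²⁺] and the known concentrations, [Cd²⁺] in the denominator gives [Cd²⁺] = 1.7 × 10^-4 M.

1.7 × 10^-4 M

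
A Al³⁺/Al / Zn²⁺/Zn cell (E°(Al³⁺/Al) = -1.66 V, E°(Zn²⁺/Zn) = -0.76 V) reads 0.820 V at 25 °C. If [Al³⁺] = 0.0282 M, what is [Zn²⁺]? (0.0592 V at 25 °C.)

1.8 × 10^-4 M

From the Nernst equation, log Q = n(E° − E)/0.0592 = 6(0.90 − 0.820)/0.0592 = 8.108, so Q = 1.28 × 10^8.
With Q = [Al³⁺]^2/[Zn²⁺]^3 and the known concentrations, [Zn²⁺]^3 in the denominator gives [Zn²⁺] = 1.8 × 10^-4 M.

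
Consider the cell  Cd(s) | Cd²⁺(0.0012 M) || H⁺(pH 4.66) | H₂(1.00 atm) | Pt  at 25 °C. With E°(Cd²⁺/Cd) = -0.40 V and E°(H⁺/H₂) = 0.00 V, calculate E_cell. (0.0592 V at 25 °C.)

The hydrogen couple is the cathode, so E°_cell = 0.40 V; n = 2.
[H⁺] = 10^(−4.66) = 2.2 × 10^-5 M, and Q = [Cd²⁺]·P(H₂) / [H⁺]^2 = 2.51 × 10^6.
E = E° − (0.0592/2) log Q = 0.40 − (0.0592/2)(6.399) = 0.211 V.

0.21 V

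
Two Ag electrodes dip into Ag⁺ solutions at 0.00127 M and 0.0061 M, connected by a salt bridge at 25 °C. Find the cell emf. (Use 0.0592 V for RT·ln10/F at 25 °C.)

0.040 V

Both half-cells are Ag⁺/Ag, so E°_cell = 0. The concentrated side is the cathode; the cell reaction moves Ag⁺ from high to low concentration with n = 1.
Q = [Ag⁺]_dilute/[Ag⁺]_conc = 0.00127/0.0061 = 0.208.
E = 0 − (0.0592/1) log Q = −(0.0592/1)(-0.682) = 0.0404 V.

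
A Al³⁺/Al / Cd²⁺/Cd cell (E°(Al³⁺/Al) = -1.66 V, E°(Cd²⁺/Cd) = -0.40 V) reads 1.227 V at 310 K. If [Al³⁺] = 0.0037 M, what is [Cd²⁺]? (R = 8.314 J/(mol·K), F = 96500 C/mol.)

0.002 M

From the Nernst equation, ln Q = nF(E° − E)/RT = 6×96500×(1.26 − 1.227)/(8.314×310) = 7.413, so Q = 1660.
With Q = [Al³⁺]^2/[Cd²⁺]^3 and the known concentrations, [Cd²⁺]^3 in the denominator gives [Cd²⁺] = 0.002 M.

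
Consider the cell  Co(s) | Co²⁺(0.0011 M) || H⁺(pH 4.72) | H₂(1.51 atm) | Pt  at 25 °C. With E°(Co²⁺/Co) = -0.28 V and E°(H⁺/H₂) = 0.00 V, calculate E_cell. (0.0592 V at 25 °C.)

The hydrogen couple is the cathode, so E°_cell = 0.28 V; n = 2.
[H⁺] = 10^(−4.72) = 1.9 × 10^-5 M, and Q = [Co²⁺]·P(H₂) / [H⁺]^2 = 4.57 × 10^6.
E = E° − (0.0592/2) log Q = 0.28 − (0.0592/2)(6.660) = 0.083 V.

0.083 V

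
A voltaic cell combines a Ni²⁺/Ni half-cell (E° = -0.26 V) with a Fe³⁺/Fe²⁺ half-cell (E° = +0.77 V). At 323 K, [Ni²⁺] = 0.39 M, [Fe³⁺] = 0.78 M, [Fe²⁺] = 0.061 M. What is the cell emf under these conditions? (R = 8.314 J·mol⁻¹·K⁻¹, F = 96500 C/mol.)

The Fe³⁺/Fe²⁺ couple has the higher reduction potential and acts as the cathode, so E°_cell = +0.77 − (-0.26) = 1.03 V.
Balancing electrons gives n = 2; the reaction quotient is Q = [Ni²⁺]·[Fe²⁺]^2/[Fe³⁺]^2 = 0.00239.
E = E° − (RT/nF) ln Q = 1.03 − (8.314×323)/(2×96500) × (-6.038) = 1.030 + 0.084 = 1.114 V.

1.11 V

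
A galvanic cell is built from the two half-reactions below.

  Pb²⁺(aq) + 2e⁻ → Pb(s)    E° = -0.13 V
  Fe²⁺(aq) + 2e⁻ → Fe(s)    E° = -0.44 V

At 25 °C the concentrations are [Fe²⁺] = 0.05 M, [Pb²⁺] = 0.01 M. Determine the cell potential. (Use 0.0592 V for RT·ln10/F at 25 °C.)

The Pb²⁺/Pb couple has the higher reduction potential and acts as the cathode, so E°_cell = -0.13 − (-0.44) = 0.31 V.
Balancing electrons gives n = 2; the reaction quotient is Q = [Fe²⁺]/[Pb²⁺] = 5.00.
At 25 °C, E = E° − (0.0592/n) log Q = 0.31 − (0.0592/2)(0.699) = 0.310 − 0.021 = 0.289 V.

0.289 V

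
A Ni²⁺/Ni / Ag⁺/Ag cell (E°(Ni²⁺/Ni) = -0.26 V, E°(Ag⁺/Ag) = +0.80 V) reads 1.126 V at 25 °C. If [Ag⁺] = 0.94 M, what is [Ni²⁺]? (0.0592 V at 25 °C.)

0.0052 M

From the Nernst equation, log Q = n(E° − E)/0.0592 = 2(1.06 − 1.126)/0.0592 = -2.230, so Q = 0.00589.
With Q = [Ni²⁺]/[Ag⁺]^2 and the known concentrations, [Ni²⁺] in the numerator gives [Ni²⁺] = 0.0052 M.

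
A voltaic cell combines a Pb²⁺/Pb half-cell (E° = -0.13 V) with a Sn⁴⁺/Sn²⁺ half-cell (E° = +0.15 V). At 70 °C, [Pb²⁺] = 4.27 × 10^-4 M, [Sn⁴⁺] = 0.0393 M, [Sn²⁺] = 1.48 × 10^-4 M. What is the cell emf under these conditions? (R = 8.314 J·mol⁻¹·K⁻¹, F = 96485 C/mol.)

The Sn⁴⁺/Sn²⁺ couple has the higher reduction potential and acts as the cathode, so E°_cell = +0.15 − (-0.13) = 0.28 V.
Balancing electrons gives n = 2; the reaction quotient is Q = [Pb²⁺]·[Sn²⁺]/[Sn⁴⁺] = 1.61 × 10^-6.
E = E° − (RT/nF) ln Q = 0.28 − (8.314×343)/(2×96485) × (-13.340) = 0.280 + 0.197 = 0.477 V.

0.477 V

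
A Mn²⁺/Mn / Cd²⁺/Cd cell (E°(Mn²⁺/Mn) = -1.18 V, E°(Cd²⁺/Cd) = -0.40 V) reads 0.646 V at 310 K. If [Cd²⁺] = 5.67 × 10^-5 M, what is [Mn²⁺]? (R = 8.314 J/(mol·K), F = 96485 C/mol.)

From the Nernst equation, ln Q = nF(E° − E)/RT = 2×96485×(0.78 − 0.646)/(8.314×310) = 10.033, so Q = 2.28 × 10^4.
With Q = [Mn²⁺]/[Cd²⁺] and the known concentrations, [Mn²⁺] in the numerator gives [Mn²⁺] = 1.3 M.

1.3 M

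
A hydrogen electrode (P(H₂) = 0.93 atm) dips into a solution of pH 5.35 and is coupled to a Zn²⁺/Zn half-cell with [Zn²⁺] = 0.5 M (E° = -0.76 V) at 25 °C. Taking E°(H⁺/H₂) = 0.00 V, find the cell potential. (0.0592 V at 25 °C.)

The hydrogen couple is the cathode, so E°_cell = 0.76 V; n = 2.
[H⁺] = 10^(−5.35) = 4.5 × 10^-6 M, and Q = [Zn²⁺]·P(H₂) / [H⁺]^2 = 2.33 × 10^10.
E = E° − (0.0592/2) log Q = 0.76 − (0.0592/2)(10.367) = 0.453 V.

0.45 V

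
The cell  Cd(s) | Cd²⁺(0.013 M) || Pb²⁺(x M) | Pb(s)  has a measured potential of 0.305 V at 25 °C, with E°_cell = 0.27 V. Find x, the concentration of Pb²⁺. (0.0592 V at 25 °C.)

From the Nernst equation, log Q = n(E° − E)/0.0592 = 2(0.27 − 0.305)/0.0592 = -1.182, so Q = 0.0657.
With Q = [Cd²⁺]/[Pb²⁺] and the known concentrations, [Pb²⁺] in the denominator gives [Pb²⁺] = 0.2 M.

0.2 M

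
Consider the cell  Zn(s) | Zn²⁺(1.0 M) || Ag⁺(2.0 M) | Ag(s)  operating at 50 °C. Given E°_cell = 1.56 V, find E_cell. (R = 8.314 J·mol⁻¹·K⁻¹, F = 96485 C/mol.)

Balancing electrons gives n = 2; the reaction quotient is Q = [Zn²⁺]/[Ag⁺]^2 = 0.250.
E = E° − (RT/nF) ln Q = 1.56 − (8.314×323)/(2×96485) × (-1.386) = 1.560 + 0.019 = 1.579 V.

1.58 V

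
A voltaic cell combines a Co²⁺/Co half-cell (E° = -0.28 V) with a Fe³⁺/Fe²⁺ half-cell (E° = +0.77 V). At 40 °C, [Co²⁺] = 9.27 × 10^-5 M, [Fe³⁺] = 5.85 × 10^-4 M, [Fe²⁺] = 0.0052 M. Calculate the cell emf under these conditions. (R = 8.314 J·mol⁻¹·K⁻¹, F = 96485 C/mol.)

1.12 V

The Fe³⁺/Fe²⁺ couple has the higher reduction potential and acts as the cathode, so E°_cell = +0.77 − (-0.28) = 1.05 V.
Balancing electrons gives n = 2; the reaction quotient is Q = [Co²⁺]·[Fe²⁺]^2/[Fe³⁺]^2 = 0.00732.
E = E° − (RT/nF) ln Q = 1.05 − (8.314×313)/(2×96485) × (-4.917) = 1.050 + 0.066 = 1.116 V.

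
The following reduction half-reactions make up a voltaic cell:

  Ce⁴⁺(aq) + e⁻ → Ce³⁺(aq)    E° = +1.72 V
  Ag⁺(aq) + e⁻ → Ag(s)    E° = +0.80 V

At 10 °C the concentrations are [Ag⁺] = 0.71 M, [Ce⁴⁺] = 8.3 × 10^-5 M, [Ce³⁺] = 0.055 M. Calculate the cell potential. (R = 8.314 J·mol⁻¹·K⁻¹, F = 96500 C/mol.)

0.770 V

The Ce⁴⁺/Ce³⁺ couple has the higher reduction potential and acts as the cathode, so E°_cell = +1.72 − (+0.80) = 0.92 V.
Balancing electrons gives n = 1; the reaction quotient is Q = [Ag⁺]·[Ce³⁺]/[Ce⁴⁺] = 470.
E = E° − (RT/nF) ln Q = 0.92 − (8.314×283)/(1×96500) × (6.154) = 0.920 − 0.150 = 0.770 V.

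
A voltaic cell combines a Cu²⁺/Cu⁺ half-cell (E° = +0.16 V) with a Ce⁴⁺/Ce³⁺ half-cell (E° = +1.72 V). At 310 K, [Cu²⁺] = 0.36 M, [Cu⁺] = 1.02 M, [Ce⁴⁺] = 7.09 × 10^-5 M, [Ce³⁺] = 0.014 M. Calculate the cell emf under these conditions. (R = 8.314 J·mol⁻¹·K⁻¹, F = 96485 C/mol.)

The Ce⁴⁺/Ce³⁺ couple has the higher reduction potential and acts as the cathode, so E°_cell = +1.72 − (+0.16) = 1.56 V.
Balancing electrons gives n = 1; the reaction quotient is Q = [Cu²⁺]·[Ce³⁺]/([Cu⁺]·[Ce⁴⁺]) = 69.7.
E = E° − (RT/nF) ln Q = 1.56 − (8.314×310)/(1×96485) × (4.244) = 1.560 − 0.113 = 1.447 V.

1.45 V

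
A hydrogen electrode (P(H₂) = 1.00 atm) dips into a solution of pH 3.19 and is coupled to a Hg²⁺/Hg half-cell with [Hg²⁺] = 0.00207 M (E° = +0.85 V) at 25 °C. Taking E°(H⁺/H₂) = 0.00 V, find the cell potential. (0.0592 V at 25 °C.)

The Hg²⁺/Hg couple is the cathode, so E°_cell = 0.85 V; n = 2.
[H⁺] = 10^(−3.19) = 6.5 × 10^-4 M, and Q = [H⁺]^2 / ([Hg²⁺]·P(H₂)) = 2.01 × 10^-4.
E = E° − (0.0592/2) log Q = 0.85 − (0.0592/2)(-3.696) = 0.959 V.

0.96 V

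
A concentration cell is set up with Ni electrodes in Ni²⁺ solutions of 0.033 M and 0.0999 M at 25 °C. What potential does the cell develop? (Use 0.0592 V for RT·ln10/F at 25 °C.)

0.014 V

Both half-cells are Ni²⁺/Ni, so E°_cell = 0. The concentrated side is the cathode; the cell reaction moves Ni²⁺ from high to low concentration with n = 2.
Q = [Ni²⁺]_dilute/[Ni²⁺]_conc = 0.033/0.0999 = 0.330.
E = 0 − (0.0592/2) log Q = −(0.0592/2)(-0.481) = 0.0142 V.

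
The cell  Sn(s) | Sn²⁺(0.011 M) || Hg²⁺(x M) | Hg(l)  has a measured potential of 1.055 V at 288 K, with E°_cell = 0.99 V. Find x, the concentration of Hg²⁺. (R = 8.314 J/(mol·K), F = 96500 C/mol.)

From the Nernst equation, ln Q = nF(E° − E)/RT = 2×96500×(0.99 − 1.055)/(8.314×288) = -5.239, so Q = 0.00530.
With Q = [Sn²⁺]/[Hg²⁺] and the known concentrations, [Hg²⁺] in the denominator gives [Hg²⁺] = 2.1 M.

2.1 M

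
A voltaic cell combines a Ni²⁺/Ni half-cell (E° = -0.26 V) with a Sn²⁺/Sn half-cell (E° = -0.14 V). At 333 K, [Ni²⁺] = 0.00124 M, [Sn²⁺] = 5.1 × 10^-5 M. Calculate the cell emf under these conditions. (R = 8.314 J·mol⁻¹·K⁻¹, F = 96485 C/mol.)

The Sn²⁺/Sn couple has the higher reduction potential and acts as the cathode, so E°_cell = -0.14 − (-0.26) = 0.12 V.
Balancing electrons gives n = 2; the reaction quotient is Q = [Ni²⁺]/[Sn²⁺] = 24.3.
E = E° − (RT/nF) ln Q = 0.12 − (8.314×333)/(2×96485) × (3.191) = 0.120 − 0.046 = 0.074 V.

0.074 V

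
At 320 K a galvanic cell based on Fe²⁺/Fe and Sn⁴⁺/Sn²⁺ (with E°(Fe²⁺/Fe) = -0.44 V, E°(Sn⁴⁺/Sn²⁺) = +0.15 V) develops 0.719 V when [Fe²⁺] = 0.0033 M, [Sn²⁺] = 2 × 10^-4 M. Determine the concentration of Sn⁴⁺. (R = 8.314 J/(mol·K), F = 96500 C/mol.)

From the Nernst equation, ln Q = nF(E° − E)/RT = 2×96500×(0.59 − 0.719)/(8.314×320) = -9.358, so Q = 8.63 × 10^-5.
With Q = [Fe²⁺]·[Sn²⁺]/[Sn⁴⁺] and the known concentrations, [Sn⁴⁺] in the denominator gives [Sn⁴⁺] = 0.0077 M.

0.0077 M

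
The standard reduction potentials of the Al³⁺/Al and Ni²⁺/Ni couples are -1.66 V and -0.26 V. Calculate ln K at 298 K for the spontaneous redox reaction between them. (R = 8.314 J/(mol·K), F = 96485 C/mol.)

ln K = 327.1

E°_cell = -0.26 − (-1.66) = 1.40 V, with n = 6 electrons transferred.
At equilibrium E = 0, so the Nernst equation gives ln K = nFE°/RT = (6)(96485)(1.40)/((8.314)(298)) = 327.12.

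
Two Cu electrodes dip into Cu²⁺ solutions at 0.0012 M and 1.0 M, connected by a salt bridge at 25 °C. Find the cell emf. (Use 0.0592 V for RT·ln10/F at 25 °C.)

Both half-cells are Cu²⁺/Cu, so E°_cell = 0. The concentrated side is the cathode; the cell reaction moves Cu²⁺ from high to low concentration with n = 2.
Q = [Cu²⁺]_dilute/[Cu²⁺]_conc = 0.0012/1.0 = 0.00120.
E = 0 − (0.0592/2) log Q = −(0.0592/2)(-2.921) = 0.0865 V.

0.086 V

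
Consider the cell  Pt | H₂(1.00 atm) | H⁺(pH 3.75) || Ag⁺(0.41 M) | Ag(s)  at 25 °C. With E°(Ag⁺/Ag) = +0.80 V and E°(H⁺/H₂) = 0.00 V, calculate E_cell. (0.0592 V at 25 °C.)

1.00 V

The Ag⁺/Ag couple is the cathode, so E°_cell = 0.80 V; n = 2.
[H⁺] = 10^(−3.75) = 1.8 × 10^-4 M, and Q = [H⁺]^2 / ([Ag⁺]^2·P(H₂)) = 1.88 × 10^-7.
E = E° − (0.0592/2) log Q = 0.80 − (0.0592/2)(-6.726) = 0.999 V.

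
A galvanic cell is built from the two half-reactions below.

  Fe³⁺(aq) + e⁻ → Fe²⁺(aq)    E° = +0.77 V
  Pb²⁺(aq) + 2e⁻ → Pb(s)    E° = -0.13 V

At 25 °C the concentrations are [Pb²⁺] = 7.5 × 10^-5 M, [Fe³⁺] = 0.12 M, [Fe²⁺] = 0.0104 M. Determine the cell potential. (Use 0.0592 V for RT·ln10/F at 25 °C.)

1.08 V

The Fe³⁺/Fe²⁺ couple has the higher reduction potential and acts as the cathode, so E°_cell = +0.77 − (-0.13) = 0.90 V.
Balancing electrons gives n = 2; the reaction quotient is Q = [Pb²⁺]·[Fe²⁺]^2/[Fe³⁺]^2 = 5.63 × 10^-7.
At 25 °C, E = E° − (0.0592/n) log Q = 0.90 − (0.0592/2)(-6.249) = 0.900 + 0.185 = 1.085 V.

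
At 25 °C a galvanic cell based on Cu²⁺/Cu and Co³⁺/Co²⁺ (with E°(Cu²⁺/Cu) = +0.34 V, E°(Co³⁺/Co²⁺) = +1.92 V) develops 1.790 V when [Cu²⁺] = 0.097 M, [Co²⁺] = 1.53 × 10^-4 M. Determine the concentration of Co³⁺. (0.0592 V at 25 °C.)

From the Nernst equation, log Q = n(E° − E)/0.0592 = 2(1.58 − 1.790)/0.0592 = -7.095, so Q = 8.04 × 10^-8.
With Q = [Cu²⁺]·[Co²⁺]^2/[Co³⁺]^2 and the known concentrations, [Co³⁺]^2 in the denominator gives [Co³⁺] = 0.17 M.

0.17 M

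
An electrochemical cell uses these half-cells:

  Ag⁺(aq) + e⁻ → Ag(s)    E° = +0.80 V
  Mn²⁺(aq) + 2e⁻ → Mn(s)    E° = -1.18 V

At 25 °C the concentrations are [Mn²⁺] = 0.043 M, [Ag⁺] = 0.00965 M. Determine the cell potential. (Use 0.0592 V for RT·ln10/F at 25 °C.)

The Ag⁺/Ag couple has the higher reduction potential and acts as the cathode, so E°_cell = +0.80 − (-1.18) = 1.98 V.
Balancing electrons gives n = 2; the reaction quotient is Q = [Mn²⁺]/[Ag⁺]^2 = 462.
At 25 °C, E = E° − (0.0592/n) log Q = 1.98 − (0.0592/2)(2.664) = 1.980 − 0.079 = 1.901 V.

1.90 V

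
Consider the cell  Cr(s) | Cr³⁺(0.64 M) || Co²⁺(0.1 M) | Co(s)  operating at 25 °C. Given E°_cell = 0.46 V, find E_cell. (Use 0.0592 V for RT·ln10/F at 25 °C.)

Balancing electrons gives n = 6; the reaction quotient is Q = [Cr³⁺]^2/[Co²⁺]^3 = 410.
At 25 °C, E = E° − (0.0592/n) log Q = 0.46 − (0.0592/6)(2.612) = 0.460 − 0.026 = 0.434 V.

0.434 V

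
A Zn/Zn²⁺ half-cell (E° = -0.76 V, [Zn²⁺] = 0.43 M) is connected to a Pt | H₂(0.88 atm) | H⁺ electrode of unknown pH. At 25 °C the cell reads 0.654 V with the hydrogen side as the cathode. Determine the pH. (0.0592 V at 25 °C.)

pH = 2.00

E°_cell = 0.76 V and n = 2.
log Q = n(E° − E)/0.0592 = 2×(0.76 − 0.654)/0.0592 = 3.581.
With Q = [Zn²⁺]·P(H₂) / [H⁺]^2, solving for [H⁺] gives log[H⁺] = -2.002, so pH = 2.00.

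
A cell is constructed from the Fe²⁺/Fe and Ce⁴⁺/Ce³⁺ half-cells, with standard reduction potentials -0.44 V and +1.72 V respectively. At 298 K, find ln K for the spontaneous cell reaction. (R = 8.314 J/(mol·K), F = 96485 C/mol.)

E°_cell = +1.72 − (-0.44) = 2.16 V, with n = 2 electrons transferred.
At equilibrium E = 0, so the Nernst equation gives ln K = nFE°/RT = (2)(96485)(2.16)/((8.314)(298)) = 168.24.

ln K = 168.2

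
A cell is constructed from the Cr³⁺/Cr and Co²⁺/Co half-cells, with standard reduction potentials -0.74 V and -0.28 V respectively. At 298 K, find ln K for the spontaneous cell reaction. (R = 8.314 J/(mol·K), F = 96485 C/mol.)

E°_cell = -0.28 − (-0.74) = 0.46 V, with n = 6 electrons transferred.
At equilibrium E = 0, so the Nernst equation gives ln K = nFE°/RT = (6)(96485)(0.46)/((8.314)(298)) = 107.48.

ln K = 107.5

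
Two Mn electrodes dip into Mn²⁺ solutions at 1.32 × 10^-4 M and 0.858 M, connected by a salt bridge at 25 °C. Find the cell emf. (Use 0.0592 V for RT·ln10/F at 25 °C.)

Both half-cells are Mn²⁺/Mn, so E°_cell = 0. The concentrated side is the cathode; the cell reaction moves Mn²⁺ from high to low concentration with n = 2.
Q = [Mn²⁺]_dilute/[Mn²⁺]_conc = 1.32 × 10^-4/0.858 = 1.54 × 10^-4.
E = 0 − (0.0592/2) log Q = −(0.0592/2)(-3.813) = 0.1129 V.

0.11 V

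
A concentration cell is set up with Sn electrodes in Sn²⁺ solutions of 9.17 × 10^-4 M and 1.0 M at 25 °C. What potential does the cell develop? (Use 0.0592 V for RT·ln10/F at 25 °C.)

0.090 V

Both half-cells are Sn²⁺/Sn, so E°_cell = 0. The concentrated side is the cathode; the cell reaction moves Sn²⁺ from high to low concentration with n = 2.
Q = [Sn²⁺]_dilute/[Sn²⁺]_conc = 9.17 × 10^-4/1.0 = 9.17 × 10^-4.
E = 0 − (0.0592/2) log Q = −(0.0592/2)(-3.038) = 0.0899 V.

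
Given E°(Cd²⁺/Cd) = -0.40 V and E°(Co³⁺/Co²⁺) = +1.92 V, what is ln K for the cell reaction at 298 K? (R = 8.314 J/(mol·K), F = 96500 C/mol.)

ln K = 180.7

E°_cell = +1.92 − (-0.40) = 2.32 V, with n = 2 electrons transferred.
At equilibrium E = 0, so the Nernst equation gives ln K = nFE°/RT = (2)(96500)(2.32)/((8.314)(298)) = 180.73.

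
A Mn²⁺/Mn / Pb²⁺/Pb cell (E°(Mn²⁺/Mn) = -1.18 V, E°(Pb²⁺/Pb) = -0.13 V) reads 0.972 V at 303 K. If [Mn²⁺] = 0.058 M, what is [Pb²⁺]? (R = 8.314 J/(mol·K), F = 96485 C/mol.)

1.5 × 10^-4 M

From the Nernst equation, ln Q = nF(E° − E)/RT = 2×96485×(1.05 − 0.972)/(8.314×303) = 5.975, so Q = 393.
With Q = [Mn²⁺]/[Pb²⁺] and the known concentrations, [Pb²⁺] in the denominator gives [Pb²⁺] = 1.5 × 10^-4 M.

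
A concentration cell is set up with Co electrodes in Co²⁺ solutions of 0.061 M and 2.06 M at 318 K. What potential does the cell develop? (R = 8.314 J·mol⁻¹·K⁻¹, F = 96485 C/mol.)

Both half-cells are Co²⁺/Co, so E°_cell = 0. The concentrated side is the cathode; the cell reaction moves Co²⁺ from high to low concentration with n = 2.
Q = [Co²⁺]_dilute/[Co²⁺]_conc = 0.061/2.06 = 0.0296.
E = 0 − (RT/nF) ln Q = −((8.314×318)/(2×96485))(-3.520) = 0.0482 V.

0.048 V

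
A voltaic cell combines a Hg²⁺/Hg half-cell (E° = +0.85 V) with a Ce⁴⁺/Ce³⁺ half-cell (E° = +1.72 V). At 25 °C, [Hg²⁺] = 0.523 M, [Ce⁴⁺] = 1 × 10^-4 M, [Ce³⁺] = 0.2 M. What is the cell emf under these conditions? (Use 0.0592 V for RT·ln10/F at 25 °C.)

0.683 V

The Ce⁴⁺/Ce³⁺ couple has the higher reduction potential and acts as the cathode, so E°_cell = +1.72 − (+0.85) = 0.87 V.
Balancing electrons gives n = 2; the reaction quotient is Q = [Hg²⁺]·[Ce³⁺]^2/[Ce⁴⁺]^2 = 2.09 × 10^6.
At 25 °C, E = E° − (0.0592/n) log Q = 0.87 − (0.0592/2)(6.321) = 0.870 − 0.187 = 0.683 V.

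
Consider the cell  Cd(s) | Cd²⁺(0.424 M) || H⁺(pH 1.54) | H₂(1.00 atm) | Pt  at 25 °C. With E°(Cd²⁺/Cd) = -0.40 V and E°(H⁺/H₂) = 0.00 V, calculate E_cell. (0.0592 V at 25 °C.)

0.32 V

The hydrogen couple is the cathode, so E°_cell = 0.40 V; n = 2.
[H⁺] = 10^(−1.54) = 0.029 M, and Q = [Cd²⁺]·P(H₂) / [H⁺]^2 = 510.
E = E° − (0.0592/2) log Q = 0.40 − (0.0592/2)(2.707) = 0.320 V.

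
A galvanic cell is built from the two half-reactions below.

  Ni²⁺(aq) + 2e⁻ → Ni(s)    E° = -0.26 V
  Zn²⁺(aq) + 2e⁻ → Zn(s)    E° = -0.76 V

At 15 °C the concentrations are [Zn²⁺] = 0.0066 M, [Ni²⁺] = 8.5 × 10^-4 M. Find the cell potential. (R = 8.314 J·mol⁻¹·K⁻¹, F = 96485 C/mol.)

The Ni²⁺/Ni couple has the higher reduction potential and acts as the cathode, so E°_cell = -0.26 − (-0.76) = 0.50 V.
Balancing electrons gives n = 2; the reaction quotient is Q = [Zn²⁺]/[Ni²⁺] = 7.76.
E = E° − (RT/nF) ln Q = 0.50 − (8.314×288)/(2×96485) × (2.050) = 0.500 − 0.025 = 0.475 V.

0.475 V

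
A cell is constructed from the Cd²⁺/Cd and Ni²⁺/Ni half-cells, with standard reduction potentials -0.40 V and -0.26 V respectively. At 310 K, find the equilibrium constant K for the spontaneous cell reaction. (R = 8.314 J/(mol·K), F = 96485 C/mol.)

E°_cell = -0.26 − (-0.40) = 0.14 V, with n = 2 electrons transferred.
At equilibrium E = 0, so the Nernst equation gives ln K = nFE°/RT = (2)(96485)(0.14)/((8.314)(310)) = 10.48.
K = e^10.48 = 3.6 × 10^4.

3.6 × 10^4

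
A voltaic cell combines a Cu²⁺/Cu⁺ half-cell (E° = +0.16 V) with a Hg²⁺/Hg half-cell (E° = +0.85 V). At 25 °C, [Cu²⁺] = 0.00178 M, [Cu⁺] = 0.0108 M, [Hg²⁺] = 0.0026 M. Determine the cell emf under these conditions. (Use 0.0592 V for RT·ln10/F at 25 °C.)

The Hg²⁺/Hg couple has the higher reduction potential and acts as the cathode, so E°_cell = +0.85 − (+0.16) = 0.69 V.
Balancing electrons gives n = 2; the reaction quotient is Q = [Cu²⁺]^2/([Cu⁺]^2·[Hg²⁺]) = 10.4.
At 25 °C, E = E° − (0.0592/n) log Q = 0.69 − (0.0592/2)(1.019) = 0.690 − 0.030 = 0.660 V.

0.660 V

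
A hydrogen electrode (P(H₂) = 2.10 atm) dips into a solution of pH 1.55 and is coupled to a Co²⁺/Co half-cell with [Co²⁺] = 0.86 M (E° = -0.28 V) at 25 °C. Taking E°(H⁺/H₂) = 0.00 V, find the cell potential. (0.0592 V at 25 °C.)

The hydrogen couple is the cathode, so E°_cell = 0.28 V; n = 2.
[H⁺] = 10^(−1.55) = 0.028 M, and Q = [Co²⁺]·P(H₂) / [H⁺]^2 = 2270.
E = E° − (0.0592/2) log Q = 0.28 − (0.0592/2)(3.357) = 0.181 V.

0.18 V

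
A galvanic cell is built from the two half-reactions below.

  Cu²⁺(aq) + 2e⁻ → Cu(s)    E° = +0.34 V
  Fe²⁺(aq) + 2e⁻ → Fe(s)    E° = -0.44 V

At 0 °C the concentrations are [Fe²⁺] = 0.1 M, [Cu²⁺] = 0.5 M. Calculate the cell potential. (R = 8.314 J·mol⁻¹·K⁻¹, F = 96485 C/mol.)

The Cu²⁺/Cu couple has the higher reduction potential and acts as the cathode, so E°_cell = +0.34 − (-0.44) = 0.78 V.
Balancing electrons gives n = 2; the reaction quotient is Q = [Fe²⁺]/[Cu²⁺] = 0.200.
E = E° − (RT/nF) ln Q = 0.78 − (8.314×273)/(2×96485) × (-1.609) = 0.780 + 0.019 = 0.799 V.

0.799 V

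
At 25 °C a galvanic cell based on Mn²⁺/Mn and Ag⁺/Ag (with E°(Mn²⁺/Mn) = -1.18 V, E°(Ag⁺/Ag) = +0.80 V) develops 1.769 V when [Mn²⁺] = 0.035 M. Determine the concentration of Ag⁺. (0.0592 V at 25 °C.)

5.1 × 10^-5 M

From the Nernst equation, log Q = n(E° − E)/0.0592 = 2(1.98 − 1.769)/0.0592 = 7.128, so Q = 1.34 × 10^7.
With Q = [Mn²⁺]/[Ag⁺]^2 and the known concentrations, [Ag⁺]^2 in the denominator gives [Ag⁺] = 5.1 × 10^-5 M.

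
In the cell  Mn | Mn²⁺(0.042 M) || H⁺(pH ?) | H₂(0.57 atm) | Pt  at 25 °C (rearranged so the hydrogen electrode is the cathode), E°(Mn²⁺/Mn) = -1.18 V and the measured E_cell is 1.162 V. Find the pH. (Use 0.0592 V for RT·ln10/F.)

E°_cell = 1.18 V and n = 2.
log Q = n(E° − E)/0.0592 = 2×(1.18 − 1.162)/0.0592 = 0.608.
With Q = [Mn²⁺]·P(H₂) / [H⁺]^2, solving for [H⁺] gives log[H⁺] = -1.114, so pH = 1.11.

pH = 1.11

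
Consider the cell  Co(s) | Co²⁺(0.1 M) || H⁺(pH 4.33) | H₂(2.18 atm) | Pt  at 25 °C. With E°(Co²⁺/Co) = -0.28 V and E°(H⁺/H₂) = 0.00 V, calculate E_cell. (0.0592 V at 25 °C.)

0.043 V

The hydrogen couple is the cathode, so E°_cell = 0.28 V; n = 2.
[H⁺] = 10^(−4.33) = 4.7 × 10^-5 M, and Q = [Co²⁺]·P(H₂) / [H⁺]^2 = 9.96 × 10^7.
E = E° − (0.0592/2) log Q = 0.28 − (0.0592/2)(7.998) = 0.043 V.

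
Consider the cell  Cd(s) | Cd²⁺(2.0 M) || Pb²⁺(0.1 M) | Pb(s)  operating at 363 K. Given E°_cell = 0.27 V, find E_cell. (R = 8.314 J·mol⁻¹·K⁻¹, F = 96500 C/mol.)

0.223 V

Balancing electrons gives n = 2; the reaction quotient is Q = [Cd²⁺]/[Pb²⁺] = 20.0.
E = E° − (RT/nF) ln Q = 0.27 − (8.314×363)/(2×96500) × (2.996) = 0.270 − 0.047 = 0.223 V.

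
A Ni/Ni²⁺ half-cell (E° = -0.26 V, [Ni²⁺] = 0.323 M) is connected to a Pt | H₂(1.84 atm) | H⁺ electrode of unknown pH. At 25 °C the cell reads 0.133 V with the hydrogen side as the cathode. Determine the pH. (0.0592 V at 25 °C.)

E°_cell = 0.26 V and n = 2.
log Q = n(E° − E)/0.0592 = 2×(0.26 − 0.133)/0.0592 = 4.291.
With Q = [Ni²⁺]·P(H₂) / [H⁺]^2, solving for [H⁺] gives log[H⁺] = -2.258, so pH = 2.26.

pH = 2.26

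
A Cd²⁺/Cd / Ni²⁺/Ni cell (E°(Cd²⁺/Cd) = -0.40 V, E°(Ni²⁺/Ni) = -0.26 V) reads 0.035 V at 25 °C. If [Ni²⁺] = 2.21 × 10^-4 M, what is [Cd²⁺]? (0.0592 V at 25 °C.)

From the Nernst equation, log Q = n(E° − E)/0.0592 = 2(0.14 − 0.035)/0.0592 = 3.547, so Q = 3530.
With Q = [Cd²⁺]/[Ni²⁺] and the known concentrations, [Cd²⁺] in the numerator gives [Cd²⁺] = 0.78 M.

0.78 M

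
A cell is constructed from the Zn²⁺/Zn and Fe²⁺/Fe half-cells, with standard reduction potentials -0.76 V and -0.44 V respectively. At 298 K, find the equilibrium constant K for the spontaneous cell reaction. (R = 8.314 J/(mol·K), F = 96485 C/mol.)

E°_cell = -0.44 − (-0.76) = 0.32 V, with n = 2 electrons transferred.
At equilibrium E = 0, so the Nernst equation gives ln K = nFE°/RT = (2)(96485)(0.32)/((8.314)(298)) = 24.92.
K = e^24.92 = 6.7 × 10^10.

6.7 × 10^10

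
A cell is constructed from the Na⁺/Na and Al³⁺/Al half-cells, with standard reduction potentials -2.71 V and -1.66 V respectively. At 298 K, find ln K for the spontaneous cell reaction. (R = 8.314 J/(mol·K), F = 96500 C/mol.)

ln K = 122.7

E°_cell = -1.66 − (-2.71) = 1.05 V, with n = 3 electrons transferred.
At equilibrium E = 0, so the Nernst equation gives ln K = nFE°/RT = (3)(96500)(1.05)/((8.314)(298)) = 122.69.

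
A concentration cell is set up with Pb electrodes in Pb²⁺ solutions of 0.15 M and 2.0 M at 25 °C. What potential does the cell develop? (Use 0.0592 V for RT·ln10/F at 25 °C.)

0.033 V

Both half-cells are Pb²⁺/Pb, so E°_cell = 0. The concentrated side is the cathode; the cell reaction moves Pb²⁺ from high to low concentration with n = 2.
Q = [Pb²⁺]_dilute/[Pb²⁺]_conc = 0.15/2.0 = 0.0750.
E = 0 − (0.0592/2) log Q = −(0.0592/2)(-1.125) = 0.0333 V.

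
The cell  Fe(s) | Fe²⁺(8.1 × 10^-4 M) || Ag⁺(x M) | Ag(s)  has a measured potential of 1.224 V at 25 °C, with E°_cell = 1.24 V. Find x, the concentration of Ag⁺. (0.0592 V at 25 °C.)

From the Nernst equation, log Q = n(E° − E)/0.0592 = 2(1.24 − 1.224)/0.0592 = 0.541, so Q = 3.47.
With Q = [Fe²⁺]/[Ag⁺]^2 and the known concentrations, [Ag⁺]^2 in the denominator gives [Ag⁺] = 0.015 M.

0.015 M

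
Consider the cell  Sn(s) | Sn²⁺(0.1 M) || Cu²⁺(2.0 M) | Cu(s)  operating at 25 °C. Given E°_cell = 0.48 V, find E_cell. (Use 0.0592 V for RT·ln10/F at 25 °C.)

Balancing electrons gives n = 2; the reaction quotient is Q = [Sn²⁺]/[Cu²⁺] = 0.0500.
At 25 °C, E = E° − (0.0592/n) log Q = 0.48 − (0.0592/2)(-1.301) = 0.480 + 0.039 = 0.519 V.

0.519 V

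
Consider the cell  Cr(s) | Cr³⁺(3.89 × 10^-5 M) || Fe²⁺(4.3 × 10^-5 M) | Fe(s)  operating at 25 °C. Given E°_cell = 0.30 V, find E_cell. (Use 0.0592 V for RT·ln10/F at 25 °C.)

0.258 V

Balancing electrons gives n = 6; the reaction quotient is Q = [Cr³⁺]^2/[Fe²⁺]^3 = 1.9 × 10^4.
At 25 °C, E = E° − (0.0592/n) log Q = 0.30 − (0.0592/6)(4.279) = 0.300 − 0.042 = 0.258 V.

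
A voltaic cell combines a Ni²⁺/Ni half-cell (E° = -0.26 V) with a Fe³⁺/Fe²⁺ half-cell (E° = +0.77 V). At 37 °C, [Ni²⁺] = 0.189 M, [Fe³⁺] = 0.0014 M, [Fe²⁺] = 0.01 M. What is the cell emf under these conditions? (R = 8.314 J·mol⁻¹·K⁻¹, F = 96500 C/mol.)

The Fe³⁺/Fe²⁺ couple has the higher reduction potential and acts as the cathode, so E°_cell = +0.77 − (-0.26) = 1.03 V.
Balancing electrons gives n = 2; the reaction quotient is Q = [Ni²⁺]·[Fe²⁺]^2/[Fe³⁺]^2 = 9.64.
E = E° − (RT/nF) ln Q = 1.03 − (8.314×310)/(2×96500) × (2.266) = 1.030 − 0.030 = 1.000 V.

1.000 V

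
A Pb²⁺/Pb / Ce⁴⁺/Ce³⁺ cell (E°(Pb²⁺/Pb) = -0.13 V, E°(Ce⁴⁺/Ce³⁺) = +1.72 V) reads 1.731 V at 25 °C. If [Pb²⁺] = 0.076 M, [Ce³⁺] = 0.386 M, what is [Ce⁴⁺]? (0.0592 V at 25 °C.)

From the Nernst equation, log Q = n(E° − E)/0.0592 = 2(1.85 − 1.731)/0.0592 = 4.020, so Q = 1.05 × 10^4.
With Q = [Pb²⁺]·[Ce³⁺]^2/[Ce⁴⁺]^2 and the known concentrations, [Ce⁴⁺]^2 in the denominator gives [Ce⁴⁺] = 0.001 M.

0.001 M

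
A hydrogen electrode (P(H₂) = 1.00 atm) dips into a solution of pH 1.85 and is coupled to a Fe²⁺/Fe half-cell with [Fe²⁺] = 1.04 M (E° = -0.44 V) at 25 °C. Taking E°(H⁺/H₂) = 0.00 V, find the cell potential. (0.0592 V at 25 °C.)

The hydrogen couple is the cathode, so E°_cell = 0.44 V; n = 2.
[H⁺] = 10^(−1.85) = 0.014 M, and Q = [Fe²⁺]·P(H₂) / [H⁺]^2 = 5210.
E = E° − (0.0592/2) log Q = 0.44 − (0.0592/2)(3.717) = 0.330 V.

0.33 V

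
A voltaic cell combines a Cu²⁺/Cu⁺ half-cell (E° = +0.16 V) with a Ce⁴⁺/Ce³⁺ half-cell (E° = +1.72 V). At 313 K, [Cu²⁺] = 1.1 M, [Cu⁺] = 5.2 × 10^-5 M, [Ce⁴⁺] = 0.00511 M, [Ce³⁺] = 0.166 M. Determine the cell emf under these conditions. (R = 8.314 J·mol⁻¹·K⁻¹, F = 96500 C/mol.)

1.20 V

The Ce⁴⁺/Ce³⁺ couple has the higher reduction potential and acts as the cathode, so E°_cell = +1.72 − (+0.16) = 1.56 V.
Balancing electrons gives n = 1; the reaction quotient is Q = [Cu²⁺]·[Ce³⁺]/([Cu⁺]·[Ce⁴⁺]) = 6.87 × 10^5.
E = E° − (RT/nF) ln Q = 1.56 − (8.314×313)/(1×96500) × (13.440) = 1.560 − 0.362 = 1.198 V.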